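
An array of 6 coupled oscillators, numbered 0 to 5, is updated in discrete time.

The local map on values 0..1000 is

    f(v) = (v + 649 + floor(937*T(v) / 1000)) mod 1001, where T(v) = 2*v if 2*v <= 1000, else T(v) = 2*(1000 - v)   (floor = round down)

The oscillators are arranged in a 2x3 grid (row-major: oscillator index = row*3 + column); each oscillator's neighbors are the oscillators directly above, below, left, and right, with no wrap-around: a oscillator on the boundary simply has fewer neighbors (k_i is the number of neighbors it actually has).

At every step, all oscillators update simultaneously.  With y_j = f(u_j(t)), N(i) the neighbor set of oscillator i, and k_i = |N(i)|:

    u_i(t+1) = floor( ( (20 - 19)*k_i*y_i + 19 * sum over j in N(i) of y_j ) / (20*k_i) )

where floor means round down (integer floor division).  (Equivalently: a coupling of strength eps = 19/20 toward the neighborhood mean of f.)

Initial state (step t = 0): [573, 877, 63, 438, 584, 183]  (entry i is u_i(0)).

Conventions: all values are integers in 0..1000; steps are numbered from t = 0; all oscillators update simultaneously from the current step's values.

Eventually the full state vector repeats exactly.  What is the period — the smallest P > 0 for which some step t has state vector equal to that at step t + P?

Answer: 2
Key observation: The state at step 21, [813, 813, 813, 813, 813, 813], reappears at step 23 — and no state repeats earlier — so the cycle the system enters has period 2.

Derivation:
t=0: [573, 877, 63, 438, 584, 183]
t=1: [789, 310, 482, 59, 581, 407]
t=2: [685, 304, 645, 442, 688, 62]
t=3: [729, 913, 688, 921, 763, 933]
t=4: [728, 878, 725, 861, 722, 878]
t=5: [767, 880, 760, 881, 765, 882]
t=6: [756, 848, 756, 847, 756, 849]
t=7: [784, 856, 783, 857, 784, 856]
t=8: [775, 833, 776, 832, 775, 833]
t=9: [796, 841, 795, 841, 795, 840]
t=10: [788, 824, 788, 824, 788, 825]
t=11: [802, 831, 802, 831, 802, 831]
t=12: [796, 819, 796, 819, 796, 819]
t=13: [807, 825, 807, 825, 807, 825]
t=14: [800, 815, 800, 815, 800, 815]
t=15: [809, 821, 809, 821, 809, 821]
t=16: [804, 813, 804, 813, 804, 813]
t=17: [811, 818, 811, 818, 811, 818]
t=18: [807, 812, 807, 812, 807, 812]
t=19: [812, 815, 812, 815, 812, 815]
t=20: [809, 811, 809, 811, 809, 811]
t=21: [813, 813, 813, 813, 813, 813]
t=22: [811, 811, 811, 811, 811, 811]
t=23: [813, 813, 813, 813, 813, 813]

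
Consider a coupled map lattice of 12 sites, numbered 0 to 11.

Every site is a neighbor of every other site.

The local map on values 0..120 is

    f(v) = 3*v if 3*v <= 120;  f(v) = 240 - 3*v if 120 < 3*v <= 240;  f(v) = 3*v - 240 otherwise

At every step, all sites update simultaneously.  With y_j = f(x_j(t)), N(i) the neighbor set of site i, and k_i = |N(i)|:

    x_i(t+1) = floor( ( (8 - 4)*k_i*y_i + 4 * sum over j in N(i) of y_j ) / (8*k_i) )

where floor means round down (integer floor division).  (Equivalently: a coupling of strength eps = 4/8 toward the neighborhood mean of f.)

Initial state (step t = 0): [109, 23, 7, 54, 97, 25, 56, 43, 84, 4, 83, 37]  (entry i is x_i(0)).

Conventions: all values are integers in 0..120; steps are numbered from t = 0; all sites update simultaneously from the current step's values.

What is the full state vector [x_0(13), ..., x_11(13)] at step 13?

Answer: [74, 87, 53, 87, 41, 74, 81, 72, 62, 62, 53, 72]

Derivation:
t=0: [109, 23, 7, 54, 97, 25, 56, 43, 84, 4, 83, 37]
t=1: [71, 63, 41, 67, 55, 66, 64, 82, 37, 37, 36, 82]
t=2: [45, 56, 86, 51, 67, 52, 55, 36, 84, 84, 82, 36]
t=3: [80, 65, 41, 72, 50, 71, 67, 82, 38, 38, 35, 82]
t=4: [31, 51, 84, 42, 72, 43, 48, 33, 83, 83, 78, 33]
t=5: [76, 74, 39, 86, 45, 84, 78, 79, 38, 38, 37, 79]
t=6: [34, 36, 81, 36, 76, 34, 31, 30, 80, 80, 79, 30]
t=7: [78, 81, 33, 81, 37, 78, 74, 73, 32, 32, 33, 73]
t=8: [29, 27, 71, 27, 76, 29, 34, 35, 69, 69, 71, 35]
t=9: [75, 72, 47, 72, 40, 75, 81, 83, 50, 50, 47, 83]
t=10: [33, 38, 72, 38, 81, 33, 28, 31, 68, 68, 72, 31]
t=11: [82, 89, 48, 89, 38, 82, 75, 79, 53, 53, 48, 79]
t=12: [27, 37, 68, 37, 77, 27, 32, 26, 62, 62, 68, 26]
t=13: [74, 87, 53, 87, 41, 74, 81, 72, 62, 62, 53, 72]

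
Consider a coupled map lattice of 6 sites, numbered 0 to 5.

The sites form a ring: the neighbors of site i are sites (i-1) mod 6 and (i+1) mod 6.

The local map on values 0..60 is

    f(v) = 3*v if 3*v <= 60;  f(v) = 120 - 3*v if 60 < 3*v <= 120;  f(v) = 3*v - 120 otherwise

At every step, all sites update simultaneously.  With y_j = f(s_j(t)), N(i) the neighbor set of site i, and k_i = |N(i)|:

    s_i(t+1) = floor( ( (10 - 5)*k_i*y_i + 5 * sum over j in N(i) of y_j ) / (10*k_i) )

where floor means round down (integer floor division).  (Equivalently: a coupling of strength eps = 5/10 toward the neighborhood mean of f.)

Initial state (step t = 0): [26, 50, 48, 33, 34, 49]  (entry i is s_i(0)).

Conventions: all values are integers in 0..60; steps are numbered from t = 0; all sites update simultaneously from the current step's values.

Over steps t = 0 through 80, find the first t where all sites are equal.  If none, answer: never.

Simulating step by step:
t=0: [26, 50, 48, 33, 34, 49]  (not all equal)
t=1: [35, 31, 24, 21, 21, 28]  (not all equal)
t=2: [23, 29, 45, 54, 51, 36]  (not all equal)
t=3: [36, 33, 26, 33, 30, 27]  (not all equal)
t=4: [21, 24, 31, 28, 30, 30]  (not all equal)
t=5: [48, 45, 34, 32, 31, 36]  (not all equal)
t=6: [18, 18, 18, 23, 22, 18]  (not all equal)
t=7: [54, 54, 53, 52, 53, 54]  (not all equal)
t=8: [42, 41, 39, 37, 39, 41]  (not all equal)
t=9: [4, 3, 4, 6, 4, 3]  (not all equal)
t=10: [10, 10, 12, 15, 12, 10]  (not all equal)
t=11: [30, 31, 36, 40, 36, 31]  (not all equal)
t=12: [28, 24, 12, 6, 12, 24]  (not all equal)
t=13: [42, 42, 34, 27, 34, 42]  (not all equal)
t=14: [6, 9, 20, 28, 20, 9]  (not all equal)
t=15: [22, 33, 45, 48, 45, 33]  (not all equal)
t=16: [37, 27, 18, 19, 18, 27]  (not all equal)
t=17: [24, 35, 51, 55, 51, 35]  (not all equal)
t=18: [31, 27, 31, 39, 31, 27]  (not all equal)
t=19: [33, 33, 24, 15, 24, 33]  (not all equal)
t=20: [21, 27, 40, 46, 40, 27]  (not all equal)
t=21: [48, 33, 14, 9, 14, 33]  (not all equal)
t=22: [22, 27, 33, 34, 33, 27]  (not all equal)
t=23: [46, 38, 24, 19, 24, 38]  (not all equal)
t=24: [12, 19, 39, 52, 39, 19]  (not all equal)
t=25: [46, 38, 24, 19, 24, 38]  (not all equal)

Answer: never
Key observation: The state at step 23 reappears at step 25 — the system is in a cycle of period 2 from step 23 on.  No step 0..25 is synchronized, and the cycle repeats forever, so no step up to 80 (or ever) has all sites equal.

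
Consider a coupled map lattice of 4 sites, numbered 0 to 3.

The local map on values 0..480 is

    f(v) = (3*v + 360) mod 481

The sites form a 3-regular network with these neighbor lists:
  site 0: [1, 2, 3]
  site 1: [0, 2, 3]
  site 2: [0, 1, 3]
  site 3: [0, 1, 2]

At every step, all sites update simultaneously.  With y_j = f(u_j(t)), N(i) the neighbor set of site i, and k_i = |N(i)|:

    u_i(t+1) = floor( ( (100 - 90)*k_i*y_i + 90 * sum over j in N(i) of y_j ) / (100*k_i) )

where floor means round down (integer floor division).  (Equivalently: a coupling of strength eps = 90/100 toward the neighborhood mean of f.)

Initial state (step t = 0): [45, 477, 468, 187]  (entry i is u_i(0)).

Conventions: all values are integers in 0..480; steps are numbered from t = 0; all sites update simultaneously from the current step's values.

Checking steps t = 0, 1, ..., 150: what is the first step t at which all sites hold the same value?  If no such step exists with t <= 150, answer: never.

Answer: 36
Key observation: Synchronization is absorbing here: once all sites are equal they stay equal, and step 36 is the first all-equal step.

Derivation:
t=0: [45, 477, 468, 187]  (not all equal)
t=1: [334, 267, 272, 248]  (not all equal)
t=2: [206, 246, 243, 258]  (not all equal)
t=3: [132, 108, 109, 100]  (not all equal)
t=4: [203, 218, 217, 223]  (not all equal)
t=5: [51, 42, 42, 39]  (not all equal)
t=6: [149, 154, 154, 60]  (not all equal)
t=7: [254, 251, 251, 308]  (not all equal)
t=8: [203, 205, 205, 170]  (not all equal)
t=9: [125, 124, 124, 48]  (not all equal)
t=10: [182, 183, 183, 229]  (not all equal)
t=11: [324, 324, 324, 392]  (not all equal)
t=12: [286, 286, 286, 342]  (not all equal)
t=13: [306, 306, 306, 272]  (not all equal)
t=14: [285, 285, 285, 305]  (not all equal)
t=15: [271, 271, 271, 259]  (not all equal)
t=16: [200, 200, 200, 207]  (not all equal)
t=17: [341, 341, 341, 433]  (not all equal)
t=18: [359, 359, 359, 400]  (not all equal)
t=19: [367, 367, 367, 439]  (not all equal)
t=20: [82, 82, 82, 39]  (not all equal)
t=21: [230, 230, 230, 160]  (not all equal)
t=22: [169, 169, 169, 115]  (not all equal)
t=23: [337, 337, 337, 369]  (not all equal)
t=24: [293, 293, 293, 370]  (not all equal)
t=25: [202, 202, 202, 252]  (not all equal)
t=26: [49, 49, 49, 19]  (not all equal)
t=27: [143, 143, 143, 65]  (not all equal)
t=28: [237, 237, 237, 284]  (not all equal)
t=29: [151, 151, 151, 123]  (not all equal)
t=30: [306, 306, 306, 323]  (not all equal)
t=31: [331, 331, 331, 321]  (not all equal)
t=32: [382, 382, 382, 388]  (not all equal)
t=33: [68, 68, 68, 64]  (not all equal)
t=34: [79, 79, 79, 81]  (not all equal)
t=35: [117, 117, 117, 116]  (not all equal)
t=36: [229, 229, 229, 229]  (all equal)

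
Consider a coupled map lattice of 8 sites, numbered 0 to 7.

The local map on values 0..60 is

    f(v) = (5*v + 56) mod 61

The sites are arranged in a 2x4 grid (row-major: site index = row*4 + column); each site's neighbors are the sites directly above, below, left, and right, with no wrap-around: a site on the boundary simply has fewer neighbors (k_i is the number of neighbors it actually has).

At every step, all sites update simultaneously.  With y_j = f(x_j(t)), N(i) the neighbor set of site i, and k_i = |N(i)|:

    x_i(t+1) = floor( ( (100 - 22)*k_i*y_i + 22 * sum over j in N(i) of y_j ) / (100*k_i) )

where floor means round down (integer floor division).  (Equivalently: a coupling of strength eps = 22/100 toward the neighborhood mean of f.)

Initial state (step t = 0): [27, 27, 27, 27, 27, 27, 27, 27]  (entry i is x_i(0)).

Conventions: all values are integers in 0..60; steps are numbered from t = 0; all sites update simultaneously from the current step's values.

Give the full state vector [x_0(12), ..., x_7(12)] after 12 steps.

Answer: [13, 13, 13, 13, 13, 13, 13, 13]

Derivation:
t=0: [27, 27, 27, 27, 27, 27, 27, 27]
t=1: [8, 8, 8, 8, 8, 8, 8, 8]
t=2: [35, 35, 35, 35, 35, 35, 35, 35]
t=3: [48, 48, 48, 48, 48, 48, 48, 48]
t=4: [52, 52, 52, 52, 52, 52, 52, 52]
t=5: [11, 11, 11, 11, 11, 11, 11, 11]
t=6: [50, 50, 50, 50, 50, 50, 50, 50]
t=7: [1, 1, 1, 1, 1, 1, 1, 1]
t=8: [0, 0, 0, 0, 0, 0, 0, 0]
t=9: [56, 56, 56, 56, 56, 56, 56, 56]
t=10: [31, 31, 31, 31, 31, 31, 31, 31]
t=11: [28, 28, 28, 28, 28, 28, 28, 28]
t=12: [13, 13, 13, 13, 13, 13, 13, 13]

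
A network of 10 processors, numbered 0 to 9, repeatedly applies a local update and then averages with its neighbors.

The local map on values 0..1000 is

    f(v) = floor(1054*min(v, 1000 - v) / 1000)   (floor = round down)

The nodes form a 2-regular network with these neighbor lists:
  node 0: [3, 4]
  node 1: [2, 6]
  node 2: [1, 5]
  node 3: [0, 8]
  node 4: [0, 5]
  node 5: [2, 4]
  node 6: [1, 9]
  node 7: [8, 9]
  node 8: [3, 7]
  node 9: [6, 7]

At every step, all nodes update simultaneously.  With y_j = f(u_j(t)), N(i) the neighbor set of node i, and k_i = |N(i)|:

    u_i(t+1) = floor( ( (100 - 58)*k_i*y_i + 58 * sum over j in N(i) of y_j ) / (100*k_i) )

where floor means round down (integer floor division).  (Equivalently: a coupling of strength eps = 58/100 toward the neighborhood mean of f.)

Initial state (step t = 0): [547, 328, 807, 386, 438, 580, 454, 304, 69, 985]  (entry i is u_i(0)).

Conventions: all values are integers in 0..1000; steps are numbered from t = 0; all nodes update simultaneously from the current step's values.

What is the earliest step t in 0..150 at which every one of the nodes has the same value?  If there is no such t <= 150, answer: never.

Simulating step by step:
t=0: [547, 328, 807, 386, 438, 580, 454, 304, 69, 985]  (not all equal)
t=1: [451, 342, 313, 329, 460, 378, 305, 159, 240, 237]  (not all equal)
t=2: [440, 339, 358, 356, 456, 402, 311, 215, 254, 246]  (not all equal)
t=3: [442, 354, 384, 369, 458, 426, 315, 247, 286, 269]  (not all equal)
t=4: [447, 370, 408, 385, 467, 445, 329, 278, 314, 290]  (not all equal)
t=5: [457, 388, 429, 402, 479, 464, 346, 307, 341, 313]  (not all equal)
t=6: [470, 408, 449, 421, 492, 482, 366, 335, 367, 337]  (not all equal)
t=7: [486, 429, 470, 441, 508, 500, 389, 363, 392, 363]  (not all equal)
t=8: [499, 452, 491, 463, 518, 515, 414, 390, 418, 390]  (not all equal)
t=9: [509, 476, 503, 484, 513, 511, 440, 419, 445, 418]  (not all equal)
t=10: [513, 496, 514, 500, 514, 516, 467, 448, 472, 446]  (not all equal)
t=11: [516, 510, 514, 514, 511, 511, 494, 478, 498, 476]  (not all equal)
t=12: [512, 516, 514, 514, 513, 514, 513, 508, 514, 507]  (not all equal)
t=13: [513, 511, 511, 512, 513, 512, 513, 516, 513, 516]  (not all equal)
t=14: [513, 514, 514, 513, 513, 514, 512, 510, 512, 510]  (not all equal)
t=15: [513, 512, 512, 513, 512, 512, 514, 515, 514, 515]  (not all equal)
t=16: [513, 513, 514, 512, 513, 514, 512, 511, 512, 511]  (not all equal)
t=17: [513, 513, 512, 513, 512, 512, 514, 514, 514, 514]  (not all equal)
t=18: [513, 513, 513, 512, 513, 514, 512, 512, 512, 512]  (not all equal)
t=19: [513, 513, 512, 513, 512, 512, 513, 514, 514, 514]  (not all equal)
t=20: [513, 513, 513, 512, 513, 514, 512, 512, 512, 512]  (not all equal)

Answer: never
Key observation: The state at step 18 reappears at step 20 — the system is in a cycle of period 2 from step 18 on.  No step 0..20 is synchronized, and the cycle repeats forever, so no step up to 150 (or ever) has all nodes equal.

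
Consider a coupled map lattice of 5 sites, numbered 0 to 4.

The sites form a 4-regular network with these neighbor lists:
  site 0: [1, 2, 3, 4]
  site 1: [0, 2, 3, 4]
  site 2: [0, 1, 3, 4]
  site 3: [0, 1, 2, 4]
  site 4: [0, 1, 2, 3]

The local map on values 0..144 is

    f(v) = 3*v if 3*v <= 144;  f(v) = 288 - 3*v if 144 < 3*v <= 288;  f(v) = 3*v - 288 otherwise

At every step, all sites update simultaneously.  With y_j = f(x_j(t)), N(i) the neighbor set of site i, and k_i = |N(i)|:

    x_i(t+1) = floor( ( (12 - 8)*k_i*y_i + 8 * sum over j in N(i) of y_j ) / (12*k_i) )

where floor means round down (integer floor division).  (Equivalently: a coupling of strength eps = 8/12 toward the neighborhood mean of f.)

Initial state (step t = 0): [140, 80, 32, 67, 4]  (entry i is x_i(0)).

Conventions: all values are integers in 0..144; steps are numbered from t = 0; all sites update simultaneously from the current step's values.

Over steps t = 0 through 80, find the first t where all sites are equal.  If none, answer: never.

Simulating step by step:
t=0: [140, 80, 32, 67, 4]  (not all equal)
t=1: [84, 70, 78, 77, 64]  (not all equal)
t=2: [59, 66, 62, 63, 69]  (not all equal)
t=3: [99, 95, 97, 97, 94]  (not all equal)
t=4: [5, 4, 4, 4, 5]  (not all equal)
t=5: [13, 13, 13, 13, 13]  (all equal)

Answer: 5
Key observation: Synchronization is absorbing here: once all sites are equal they stay equal, and step 5 is the first all-equal step.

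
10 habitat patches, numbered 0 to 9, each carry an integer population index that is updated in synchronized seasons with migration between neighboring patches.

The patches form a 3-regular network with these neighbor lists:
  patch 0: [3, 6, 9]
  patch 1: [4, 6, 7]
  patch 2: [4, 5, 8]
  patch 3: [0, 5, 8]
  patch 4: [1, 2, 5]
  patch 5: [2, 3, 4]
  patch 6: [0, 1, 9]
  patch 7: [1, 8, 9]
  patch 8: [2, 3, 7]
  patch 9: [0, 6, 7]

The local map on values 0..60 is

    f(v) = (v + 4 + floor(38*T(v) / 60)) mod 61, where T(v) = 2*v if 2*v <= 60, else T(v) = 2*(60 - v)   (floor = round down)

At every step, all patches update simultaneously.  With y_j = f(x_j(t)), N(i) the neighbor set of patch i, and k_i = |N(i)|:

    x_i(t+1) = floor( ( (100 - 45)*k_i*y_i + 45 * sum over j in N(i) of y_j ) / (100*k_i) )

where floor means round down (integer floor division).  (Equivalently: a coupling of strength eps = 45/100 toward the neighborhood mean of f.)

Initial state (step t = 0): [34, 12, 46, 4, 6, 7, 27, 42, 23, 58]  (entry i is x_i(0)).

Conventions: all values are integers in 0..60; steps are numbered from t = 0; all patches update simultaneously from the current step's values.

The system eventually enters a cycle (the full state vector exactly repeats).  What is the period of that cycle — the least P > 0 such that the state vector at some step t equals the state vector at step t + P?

Answer: 6
Key observation: The state at step 43, [6, 6, 6, 6, 6, 6, 6, 6, 6, 6], reappears at step 49 — and no state repeats earlier — so the cycle the system enters has period 6.

Derivation:
t=0: [34, 12, 46, 4, 6, 7, 27, 42, 23, 58]
t=1: [7, 21, 17, 19, 17, 15, 8, 17, 34, 4]
t=2: [22, 43, 36, 35, 42, 40, 24, 34, 24, 19]
t=3: [46, 14, 15, 22, 7, 8, 47, 21, 35, 43]
t=4: [13, 30, 28, 34, 24, 28, 10, 35, 26, 13]
t=5: [28, 20, 13, 10, 35, 14, 25, 11, 4, 28]
t=6: [17, 41, 26, 22, 22, 29, 42, 25, 20, 17]
t=7: [38, 22, 17, 44, 31, 20, 17, 47, 44, 39]
t=8: [12, 37, 33, 13, 27, 35, 33, 13, 12, 12]
t=9: [28, 12, 12, 28, 6, 12, 16, 28, 28, 28]
t=10: [11, 26, 25, 9, 23, 25, 28, 9, 9, 11]
t=11: [24, 13, 54, 30, 48, 54, 11, 21, 29, 24]
t=12: [46, 30, 4, 16, 9, 5, 37, 42, 14, 52]
t=13: [11, 12, 18, 30, 19, 19, 8, 11, 28, 6]
t=14: [22, 31, 39, 18, 44, 41, 23, 23, 15, 21]
t=15: [51, 23, 12, 39, 7, 13, 47, 45, 37, 52]
t=16: [5, 35, 26, 11, 28, 26, 13, 14, 11, 5]
t=17: [19, 16, 5, 22, 4, 5, 24, 27, 25, 20]
t=18: [49, 33, 21, 47, 17, 20, 52, 24, 43, 43]
t=19: [5, 21, 42, 12, 39, 41, 6, 35, 21, 14]
t=20: [20, 33, 13, 28, 14, 11, 24, 25, 35, 25]
t=21: [45, 28, 28, 16, 29, 26, 49, 44, 19, 58]
t=22: [11, 6, 11, 30, 6, 8, 5, 12, 33, 4]
t=23: [21, 18, 22, 15, 19, 20, 16, 23, 16, 18]
t=24: [46, 45, 49, 41, 47, 47, 42, 50, 44, 46]
t=25: [6, 6, 5, 7, 6, 6, 6, 5, 6, 6]
t=26: [17, 16, 15, 18, 16, 17, 17, 15, 16, 16]
t=27: [42, 40, 39, 42, 40, 41, 41, 38, 40, 40]
t=28: [7, 8, 8, 7, 8, 7, 7, 8, 7, 7]
t=29: [19, 21, 21, 19, 21, 19, 19, 21, 19, 19]
t=30: [47, 50, 49, 47, 50, 48, 47, 49, 48, 47]
t=31: [6, 5, 5, 6, 5, 5, 5, 5, 5, 5]
t=32: [16, 15, 15, 16, 15, 15, 15, 15, 15, 15]
t=33: [39, 38, 38, 39, 38, 38, 38, 38, 38, 38]
t=34: [8, 8, 8, 8, 8, 8, 8, 8, 8, 8]
t=35: [22, 22, 22, 22, 22, 22, 22, 22, 22, 22]
t=36: [53, 53, 53, 53, 53, 53, 53, 53, 53, 53]
t=37: [4, 4, 4, 4, 4, 4, 4, 4, 4, 4]
t=38: [13, 13, 13, 13, 13, 13, 13, 13, 13, 13]
t=39: [33, 33, 33, 33, 33, 33, 33, 33, 33, 33]
t=40: [10, 10, 10, 10, 10, 10, 10, 10, 10, 10]
t=41: [26, 26, 26, 26, 26, 26, 26, 26, 26, 26]
t=42: [1, 1, 1, 1, 1, 1, 1, 1, 1, 1]
t=43: [6, 6, 6, 6, 6, 6, 6, 6, 6, 6]
t=44: [17, 17, 17, 17, 17, 17, 17, 17, 17, 17]
t=45: [42, 42, 42, 42, 42, 42, 42, 42, 42, 42]
t=46: [7, 7, 7, 7, 7, 7, 7, 7, 7, 7]
t=47: [19, 19, 19, 19, 19, 19, 19, 19, 19, 19]
t=48: [47, 47, 47, 47, 47, 47, 47, 47, 47, 47]
t=49: [6, 6, 6, 6, 6, 6, 6, 6, 6, 6]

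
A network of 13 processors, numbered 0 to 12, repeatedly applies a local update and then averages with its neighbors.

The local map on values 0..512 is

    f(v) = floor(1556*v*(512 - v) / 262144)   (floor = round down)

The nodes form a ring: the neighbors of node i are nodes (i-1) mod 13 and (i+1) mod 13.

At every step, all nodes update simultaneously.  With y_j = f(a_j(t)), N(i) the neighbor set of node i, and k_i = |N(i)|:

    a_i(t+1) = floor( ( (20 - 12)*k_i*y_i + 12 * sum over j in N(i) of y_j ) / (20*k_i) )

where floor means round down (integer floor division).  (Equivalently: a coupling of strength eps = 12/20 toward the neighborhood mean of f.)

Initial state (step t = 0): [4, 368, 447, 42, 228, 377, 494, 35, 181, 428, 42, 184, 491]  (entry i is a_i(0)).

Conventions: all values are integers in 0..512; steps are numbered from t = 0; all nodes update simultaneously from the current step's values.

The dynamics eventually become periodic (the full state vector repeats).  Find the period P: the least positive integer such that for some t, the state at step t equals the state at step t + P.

Answer: 2
Key observation: The state at step 38, [366, 366, 366, 366, 366, 366, 366, 366, 366, 366, 366, 366, 366], reappears at step 40 — and no state repeats earlier — so the cycle the system enters has period 2.

Derivation:
t=0: [4, 368, 447, 42, 228, 377, 494, 35, 181, 428, 42, 184, 491]
t=1: [117, 180, 198, 213, 279, 251, 141, 161, 235, 226, 218, 196, 135]
t=2: [306, 334, 367, 377, 383, 363, 340, 342, 369, 383, 377, 351, 313]
t=3: [365, 347, 322, 303, 304, 320, 338, 336, 316, 301, 309, 335, 360]
t=4: [326, 339, 359, 371, 371, 362, 354, 355, 364, 372, 366, 349, 330]
t=5: [354, 344, 327, 314, 313, 321, 328, 327, 319, 314, 320, 336, 351]
t=6: [335, 344, 357, 366, 367, 363, 359, 360, 364, 366, 361, 350, 338]
t=7: [348, 340, 329, 319, 317, 320, 323, 323, 319, 319, 325, 336, 345]
t=8: [341, 347, 356, 362, 365, 364, 362, 362, 364, 363, 358, 350, 343]
t=9: [343, 338, 329, 322, 319, 319, 321, 321, 320, 322, 327, 335, 342]
t=10: [345, 349, 356, 361, 364, 364, 363, 363, 363, 362, 357, 351, 346]
t=11: [339, 335, 329, 323, 320, 319, 320, 321, 321, 323, 328, 334, 338]
t=12: [349, 351, 356, 361, 363, 364, 364, 363, 362, 361, 357, 352, 349]
t=13: [336, 333, 329, 324, 321, 319, 319, 320, 322, 324, 328, 333, 336]
t=14: [351, 353, 357, 360, 363, 364, 364, 364, 362, 360, 357, 353, 351]
t=15: [334, 332, 328, 324, 321, 319, 319, 319, 321, 324, 328, 332, 334]
t=16: [352, 354, 357, 360, 363, 364, 365, 364, 363, 360, 357, 354, 352]
t=17: [333, 331, 327, 324, 321, 319, 318, 319, 321, 324, 327, 331, 333]
t=18: [353, 355, 358, 361, 363, 364, 365, 364, 363, 361, 358, 355, 353]
t=19: [332, 330, 326, 323, 321, 319, 318, 319, 321, 323, 326, 330, 332]
t=20: [354, 356, 359, 361, 363, 364, 365, 364, 363, 361, 359, 356, 354]
t=21: [330, 328, 326, 323, 321, 319, 318, 319, 321, 323, 326, 328, 330]
t=22: [356, 357, 359, 361, 363, 364, 365, 364, 363, 361, 359, 357, 356]
t=23: [328, 327, 325, 323, 321, 319, 318, 319, 321, 323, 325, 327, 328]
t=24: [358, 359, 360, 361, 363, 364, 365, 364, 363, 361, 360, 359, 358]
t=25: [326, 325, 324, 322, 321, 319, 318, 319, 321, 322, 324, 325, 326]
t=26: [359, 360, 361, 362, 363, 364, 365, 364, 363, 362, 361, 360, 359]
t=27: [325, 324, 323, 322, 320, 319, 318, 319, 320, 322, 323, 324, 325]
t=28: [360, 361, 362, 363, 364, 365, 365, 365, 364, 363, 362, 361, 360]
t=29: [323, 323, 322, 320, 319, 318, 318, 318, 319, 320, 322, 323, 323]
t=30: [362, 362, 363, 364, 365, 365, 366, 365, 365, 364, 363, 362, 362]
t=31: [322, 321, 320, 319, 318, 317, 317, 317, 318, 319, 320, 321, 322]
t=32: [363, 363, 364, 365, 365, 366, 366, 366, 365, 365, 364, 363, 363]
t=33: [321, 320, 319, 318, 317, 317, 317, 317, 317, 318, 319, 320, 321]
t=34: [363, 364, 365, 365, 366, 366, 366, 366, 366, 365, 365, 364, 363]
t=35: [320, 319, 318, 317, 317, 317, 317, 317, 317, 317, 318, 319, 320]
t=36: [364, 365, 365, 366, 366, 366, 366, 366, 366, 366, 365, 365, 364]
t=37: [318, 318, 317, 317, 317, 317, 317, 317, 317, 317, 317, 318, 318]
t=38: [366, 366, 366, 366, 366, 366, 366, 366, 366, 366, 366, 366, 366]
t=39: [317, 317, 317, 317, 317, 317, 317, 317, 317, 317, 317, 317, 317]
t=40: [366, 366, 366, 366, 366, 366, 366, 366, 366, 366, 366, 366, 366]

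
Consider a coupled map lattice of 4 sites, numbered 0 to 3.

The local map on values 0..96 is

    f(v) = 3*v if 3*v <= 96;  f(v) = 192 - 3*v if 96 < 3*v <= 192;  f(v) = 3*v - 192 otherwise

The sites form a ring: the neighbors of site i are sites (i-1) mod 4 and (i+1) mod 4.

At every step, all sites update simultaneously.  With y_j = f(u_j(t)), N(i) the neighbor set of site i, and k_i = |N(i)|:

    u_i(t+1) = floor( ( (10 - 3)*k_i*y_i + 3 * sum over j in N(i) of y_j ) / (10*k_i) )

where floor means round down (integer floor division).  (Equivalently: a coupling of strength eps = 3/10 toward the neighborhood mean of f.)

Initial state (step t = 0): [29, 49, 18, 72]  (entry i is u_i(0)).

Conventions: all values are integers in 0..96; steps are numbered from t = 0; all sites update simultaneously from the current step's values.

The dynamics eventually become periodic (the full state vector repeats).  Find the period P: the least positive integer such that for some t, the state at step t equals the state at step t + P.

Answer: 12
Key observation: The state at step 58, [71, 67, 71, 57], reappears at step 70 — and no state repeats earlier — so the cycle the system enters has period 12.

Derivation:
t=0: [29, 49, 18, 72]
t=1: [71, 52, 48, 37]
t=2: [32, 35, 51, 67]
t=3: [81, 81, 41, 26]
t=4: [55, 53, 67, 72]
t=5: [27, 28, 14, 22]
t=6: [79, 77, 51, 64]
t=7: [37, 39, 33, 12]
t=8: [73, 78, 81, 51]
t=9: [31, 41, 47, 39]
t=10: [86, 69, 57, 74]
t=11: [52, 23, 21, 34]
t=12: [49, 63, 67, 77]
t=13: [37, 10, 12, 35]
t=14: [74, 38, 42, 78]
t=15: [39, 69, 64, 43]
t=16: [64, 21, 11, 55]
t=17: [13, 49, 36, 23]
t=18: [44, 49, 75, 66]
t=19: [49, 45, 30, 18]
t=20: [48, 60, 79, 58]
t=21: [38, 22, 36, 26]
t=22: [76, 70, 80, 78]
t=23: [34, 25, 42, 42]
t=24: [84, 75, 67, 69]
t=25: [49, 33, 13, 20]
t=26: [54, 77, 50, 54]
t=27: [31, 38, 39, 31]
t=28: [90, 79, 78, 90]
t=29: [73, 49, 47, 72]
t=30: [29, 43, 46, 28]
t=31: [82, 65, 59, 79]
t=32: [45, 12, 17, 41]
t=33: [55, 41, 51, 64]
t=34: [29, 58, 37, 9]
t=35: [67, 37, 63, 44]
t=36: [27, 58, 23, 43]
t=37: [68, 35, 60, 66]
t=38: [22, 64, 22, 7]
t=39: [49, 19, 49, 34]
t=40: [53, 53, 53, 76]
t=41: [33, 33, 33, 35]
t=42: [92, 93, 92, 88]
t=43: [82, 86, 82, 75]
t=44: [52, 62, 52, 39]
t=45: [37, 15, 37, 63]
t=46: [63, 55, 63, 26]
t=47: [17, 19, 17, 55]
t=48: [48, 55, 48, 34]
t=49: [51, 33, 51, 77]
t=50: [47, 76, 47, 39]
t=51: [52, 40, 52, 67]
t=52: [37, 61, 37, 17]
t=53: [65, 30, 65, 60]
t=54: [17, 63, 17, 9]
t=55: [40, 17, 40, 34]
t=56: [71, 57, 71, 84]
t=57: [26, 21, 26, 48]
t=58: [71, 67, 71, 57]
t=59: [19, 12, 19, 21]
t=60: [54, 42, 54, 61]
t=61: [32, 55, 32, 15]
t=62: [78, 47, 78, 60]
t=63: [38, 48, 38, 21]
t=64: [71, 57, 71, 67]
t=65: [19, 21, 19, 12]
t=66: [54, 61, 54, 42]
t=67: [32, 15, 32, 55]
t=68: [78, 60, 78, 47]
t=69: [38, 21, 38, 48]
t=70: [71, 67, 71, 57]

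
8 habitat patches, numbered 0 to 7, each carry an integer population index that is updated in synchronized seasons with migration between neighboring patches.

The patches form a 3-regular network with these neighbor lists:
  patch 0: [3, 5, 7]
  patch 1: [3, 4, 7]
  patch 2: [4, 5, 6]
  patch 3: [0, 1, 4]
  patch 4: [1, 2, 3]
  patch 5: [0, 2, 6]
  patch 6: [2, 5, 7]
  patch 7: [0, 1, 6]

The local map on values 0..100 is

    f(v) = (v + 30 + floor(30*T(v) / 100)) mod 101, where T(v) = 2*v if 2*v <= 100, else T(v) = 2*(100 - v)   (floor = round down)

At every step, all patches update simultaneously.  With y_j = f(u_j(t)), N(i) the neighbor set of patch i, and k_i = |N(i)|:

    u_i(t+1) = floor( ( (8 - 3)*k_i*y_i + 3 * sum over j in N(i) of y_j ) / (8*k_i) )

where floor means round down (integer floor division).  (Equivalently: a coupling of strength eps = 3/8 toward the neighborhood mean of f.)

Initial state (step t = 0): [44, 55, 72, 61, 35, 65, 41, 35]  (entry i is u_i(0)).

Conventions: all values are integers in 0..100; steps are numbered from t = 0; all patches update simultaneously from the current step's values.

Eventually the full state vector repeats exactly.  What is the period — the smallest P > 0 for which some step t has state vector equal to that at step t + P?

Answer: 2
Key observation: The state at step 16, [25, 56, 57, 57, 34, 55, 25, 18], reappears at step 18 — and no state repeats earlier — so the cycle the system enters has period 2.

Derivation:
t=0: [44, 55, 72, 61, 35, 65, 41, 35]
t=1: [76, 30, 35, 32, 58, 35, 74, 79]
t=2: [35, 62, 68, 64, 38, 69, 35, 26]
t=3: [66, 30, 34, 32, 61, 33, 66, 67]
t=4: [31, 62, 66, 63, 38, 65, 32, 22]
t=5: [61, 29, 32, 31, 61, 31, 62, 62]
t=6: [29, 60, 63, 62, 37, 62, 29, 20]
t=7: [58, 28, 31, 30, 60, 28, 58, 59]
t=8: [28, 59, 61, 61, 37, 59, 28, 19]
t=9: [56, 27, 30, 30, 60, 27, 56, 57]
t=10: [27, 58, 60, 60, 36, 58, 27, 18]
t=11: [56, 27, 29, 29, 59, 27, 56, 56]
t=12: [26, 58, 59, 59, 35, 57, 26, 18]
t=13: [54, 27, 28, 28, 58, 26, 54, 55]
t=14: [25, 57, 57, 58, 35, 56, 25, 18]
t=15: [53, 26, 27, 28, 58, 25, 53, 55]
t=16: [25, 56, 57, 57, 34, 55, 25, 18]
t=17: [53, 26, 27, 27, 56, 25, 53, 55]
t=18: [25, 56, 57, 57, 34, 55, 25, 18]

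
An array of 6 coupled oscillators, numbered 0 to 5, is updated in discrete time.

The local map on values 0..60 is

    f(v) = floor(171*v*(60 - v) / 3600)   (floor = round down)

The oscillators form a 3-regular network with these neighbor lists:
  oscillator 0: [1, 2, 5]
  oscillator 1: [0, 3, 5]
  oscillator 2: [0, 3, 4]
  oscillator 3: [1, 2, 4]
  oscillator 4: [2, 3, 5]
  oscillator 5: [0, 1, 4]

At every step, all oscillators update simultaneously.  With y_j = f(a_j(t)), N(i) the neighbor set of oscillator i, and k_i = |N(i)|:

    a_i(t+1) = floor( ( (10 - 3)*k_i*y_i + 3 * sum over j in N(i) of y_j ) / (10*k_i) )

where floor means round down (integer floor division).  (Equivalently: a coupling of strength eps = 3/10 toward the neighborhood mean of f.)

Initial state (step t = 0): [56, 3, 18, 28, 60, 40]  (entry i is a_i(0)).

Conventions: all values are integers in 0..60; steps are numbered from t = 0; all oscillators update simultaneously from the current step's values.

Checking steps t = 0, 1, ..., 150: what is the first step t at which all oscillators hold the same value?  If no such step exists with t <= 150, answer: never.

Answer: 5
Key observation: Synchronization is absorbing here: once all oscillators are equal they stay equal, and step 5 is the first all-equal step.

Derivation:
t=0: [56, 3, 18, 28, 60, 40]  (not all equal)
t=1: [15, 14, 29, 33, 11, 28]  (not all equal)
t=2: [33, 32, 39, 39, 30, 38]  (not all equal)
t=3: [41, 41, 38, 38, 40, 39]  (not all equal)
t=4: [37, 37, 38, 38, 38, 37]  (not all equal)
t=5: [39, 39, 39, 39, 39, 39]  (all equal)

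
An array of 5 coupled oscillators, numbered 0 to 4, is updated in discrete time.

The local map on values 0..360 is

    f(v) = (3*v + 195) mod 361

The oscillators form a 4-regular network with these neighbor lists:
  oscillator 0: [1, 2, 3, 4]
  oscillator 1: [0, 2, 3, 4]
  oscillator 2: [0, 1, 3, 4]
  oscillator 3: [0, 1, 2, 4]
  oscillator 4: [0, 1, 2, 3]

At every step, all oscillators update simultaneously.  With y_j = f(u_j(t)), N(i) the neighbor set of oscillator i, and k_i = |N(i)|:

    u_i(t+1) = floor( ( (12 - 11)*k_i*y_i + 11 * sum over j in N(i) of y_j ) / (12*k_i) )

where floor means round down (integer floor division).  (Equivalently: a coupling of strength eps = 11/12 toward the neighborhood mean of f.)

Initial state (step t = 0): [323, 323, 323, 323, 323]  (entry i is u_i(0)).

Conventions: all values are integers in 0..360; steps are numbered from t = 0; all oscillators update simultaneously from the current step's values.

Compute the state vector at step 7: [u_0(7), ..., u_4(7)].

Simulating step by step:
t=0: [323, 323, 323, 323, 323]
t=1: [81, 81, 81, 81, 81]
t=2: [77, 77, 77, 77, 77]
t=3: [65, 65, 65, 65, 65]
t=4: [29, 29, 29, 29, 29]
t=5: [282, 282, 282, 282, 282]
t=6: [319, 319, 319, 319, 319]
t=7: [69, 69, 69, 69, 69]

Answer: [69, 69, 69, 69, 69]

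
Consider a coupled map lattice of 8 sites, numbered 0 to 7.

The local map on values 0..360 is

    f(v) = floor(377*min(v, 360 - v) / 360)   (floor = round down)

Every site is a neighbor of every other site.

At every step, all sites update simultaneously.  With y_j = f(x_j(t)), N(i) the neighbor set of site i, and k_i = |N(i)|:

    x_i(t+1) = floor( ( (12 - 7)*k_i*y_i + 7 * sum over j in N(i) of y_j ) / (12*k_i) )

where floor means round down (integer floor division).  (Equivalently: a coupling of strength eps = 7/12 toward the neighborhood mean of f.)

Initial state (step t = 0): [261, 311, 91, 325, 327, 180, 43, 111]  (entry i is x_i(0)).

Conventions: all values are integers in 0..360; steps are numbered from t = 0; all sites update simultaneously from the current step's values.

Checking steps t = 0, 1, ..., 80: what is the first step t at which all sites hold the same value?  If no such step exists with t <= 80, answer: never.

Simulating step by step:
t=0: [261, 311, 91, 325, 327, 180, 43, 111]  (not all equal)
t=1: [90, 72, 87, 67, 67, 118, 70, 94]  (not all equal)
t=2: [89, 82, 88, 81, 81, 98, 82, 90]  (not all equal)
t=3: [90, 88, 90, 87, 87, 93, 88, 91]  (not all equal)
t=4: [93, 92, 93, 92, 92, 94, 92, 93]  (not all equal)
t=5: [96, 96, 96, 96, 96, 97, 96, 96]  (not all equal)
t=6: [100, 100, 100, 100, 100, 100, 100, 100]  (all equal)

Answer: 6
Key observation: Synchronization is absorbing here: once all sites are equal they stay equal, and step 6 is the first all-equal step.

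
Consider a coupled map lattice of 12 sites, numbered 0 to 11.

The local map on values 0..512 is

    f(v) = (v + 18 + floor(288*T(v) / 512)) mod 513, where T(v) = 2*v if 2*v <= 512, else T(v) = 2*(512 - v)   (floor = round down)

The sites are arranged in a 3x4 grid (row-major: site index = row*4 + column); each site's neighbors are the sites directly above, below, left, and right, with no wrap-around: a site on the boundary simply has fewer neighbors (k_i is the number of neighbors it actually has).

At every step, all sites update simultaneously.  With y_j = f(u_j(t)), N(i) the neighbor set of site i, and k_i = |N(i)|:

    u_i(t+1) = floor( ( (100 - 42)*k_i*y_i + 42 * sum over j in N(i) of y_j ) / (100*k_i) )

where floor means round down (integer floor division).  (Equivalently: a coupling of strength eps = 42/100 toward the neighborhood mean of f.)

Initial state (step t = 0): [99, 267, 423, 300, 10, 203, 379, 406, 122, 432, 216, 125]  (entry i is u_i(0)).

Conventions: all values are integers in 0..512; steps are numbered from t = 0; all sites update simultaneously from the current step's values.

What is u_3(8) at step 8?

Answer: u_3(8) = 104

Derivation:
t=0: [99, 267, 423, 300, 10, 203, 379, 406, 122, 432, 216, 125]
t=1: [150, 125, 33, 37, 156, 275, 122, 67, 174, 184, 324, 270]
t=2: [327, 229, 142, 107, 310, 165, 195, 151, 383, 303, 125, 69]
t=3: [137, 394, 350, 280, 86, 320, 387, 313, 36, 120, 253, 225]
t=4: [227, 72, 36, 43, 178, 80, 35, 104, 153, 183, 136, 305]
t=5: [409, 208, 106, 133, 374, 220, 140, 172, 367, 352, 253, 139]
t=6: [120, 372, 291, 305, 96, 370, 303, 352, 35, 100, 117, 270]
t=7: [212, 68, 42, 41, 184, 75, 64, 39, 148, 188, 199, 90]
t=8: [391, 199, 121, 104, 374, 222, 175, 123, 366, 374, 364, 234]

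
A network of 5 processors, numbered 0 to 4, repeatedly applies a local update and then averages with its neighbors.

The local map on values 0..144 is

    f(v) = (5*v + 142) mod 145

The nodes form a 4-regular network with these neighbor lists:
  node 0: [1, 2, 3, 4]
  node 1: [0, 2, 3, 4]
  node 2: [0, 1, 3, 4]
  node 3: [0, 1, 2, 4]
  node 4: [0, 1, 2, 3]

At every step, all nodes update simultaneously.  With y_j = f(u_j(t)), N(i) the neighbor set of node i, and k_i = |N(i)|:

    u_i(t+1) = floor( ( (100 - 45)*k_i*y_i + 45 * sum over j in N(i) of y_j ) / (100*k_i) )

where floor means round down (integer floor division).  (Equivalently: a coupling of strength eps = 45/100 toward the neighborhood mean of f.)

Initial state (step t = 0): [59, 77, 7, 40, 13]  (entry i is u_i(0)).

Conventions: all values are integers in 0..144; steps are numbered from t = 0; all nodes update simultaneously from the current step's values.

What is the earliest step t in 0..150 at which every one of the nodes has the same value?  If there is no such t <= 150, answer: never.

Simulating step by step:
t=0: [59, 77, 7, 40, 13]  (not all equal)
t=1: [27, 67, 41, 49, 54]  (not all equal)
t=2: [108, 69, 75, 93, 104]  (not all equal)
t=3: [83, 61, 74, 50, 74]  (not all equal)
t=4: [97, 49, 77, 88, 77]  (not all equal)
t=5: [57, 79, 77, 38, 77]  (not all equal)
t=6: [112, 96, 92, 70, 92]  (not all equal)
t=7: [83, 48, 39, 54, 39]  (not all equal)
t=8: [101, 88, 68, 101, 68]  (not all equal)
t=9: [55, 26, 46, 55, 46]  (not all equal)
t=10: [116, 116, 97, 116, 97]  (not all equal)
t=11: [120, 120, 79, 120, 79]  (not all equal)
t=12: [36, 36, 73, 36, 73]  (not all equal)
t=13: [41, 41, 58, 41, 58]  (not all equal)
t=14: [76, 76, 113, 76, 113]  (not all equal)
t=15: [96, 96, 113, 96, 113]  (not all equal)
t=16: [61, 61, 98, 61, 98]  (not all equal)
t=17: [21, 21, 38, 21, 38]  (not all equal)
t=18: [88, 88, 62, 88, 62]  (not all equal)
t=19: [5, 5, 11, 5, 11]  (not all equal)
t=20: [28, 28, 41, 28, 41]  (not all equal)
t=21: [119, 119, 84, 119, 84]  (not all equal)
t=22: [37, 37, 88, 37, 88]  (not all equal)
t=23: [29, 29, 13, 29, 13]  (not all equal)
t=24: [124, 124, 89, 124, 89]  (not all equal)
t=25: [30, 30, 17, 30, 17]  (not all equal)
t=26: [20, 20, 55, 20, 55]  (not all equal)
t=27: [103, 103, 116, 103, 116]  (not all equal)
t=28: [91, 91, 120, 91, 120]  (not all equal)
t=29: [17, 17, 17, 17, 17]  (all equal)

Answer: 29
Key observation: Synchronization is absorbing here: once all nodes are equal they stay equal, and step 29 is the first all-equal step.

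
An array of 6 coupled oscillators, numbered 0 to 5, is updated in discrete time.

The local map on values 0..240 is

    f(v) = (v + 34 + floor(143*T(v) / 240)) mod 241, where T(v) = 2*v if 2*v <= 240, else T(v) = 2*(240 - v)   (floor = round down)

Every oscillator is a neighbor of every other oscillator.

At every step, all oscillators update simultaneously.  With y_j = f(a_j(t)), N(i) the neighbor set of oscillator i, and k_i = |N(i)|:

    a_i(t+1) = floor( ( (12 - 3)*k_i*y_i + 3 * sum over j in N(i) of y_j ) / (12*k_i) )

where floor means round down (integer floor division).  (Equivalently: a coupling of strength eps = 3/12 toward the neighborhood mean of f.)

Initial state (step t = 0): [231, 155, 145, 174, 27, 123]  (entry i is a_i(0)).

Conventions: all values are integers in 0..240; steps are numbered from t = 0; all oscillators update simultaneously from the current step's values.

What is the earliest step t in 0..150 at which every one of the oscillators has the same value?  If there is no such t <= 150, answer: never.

Answer: 7
Key observation: Synchronization is absorbing here: once all oscillators are equal they stay equal, and step 7 is the first all-equal step.

Derivation:
t=0: [231, 155, 145, 174, 27, 123]  (not all equal)
t=1: [40, 50, 52, 47, 81, 54]  (not all equal)
t=2: [130, 145, 148, 141, 193, 151]  (not all equal)
t=3: [52, 50, 49, 50, 44, 49]  (not all equal)
t=4: [145, 142, 140, 142, 133, 140]  (not all equal)
t=5: [51, 51, 51, 51, 52, 51]  (not all equal)
t=6: [145, 145, 145, 145, 146, 145]  (not all equal)
t=7: [51, 51, 51, 51, 51, 51]  (all equal)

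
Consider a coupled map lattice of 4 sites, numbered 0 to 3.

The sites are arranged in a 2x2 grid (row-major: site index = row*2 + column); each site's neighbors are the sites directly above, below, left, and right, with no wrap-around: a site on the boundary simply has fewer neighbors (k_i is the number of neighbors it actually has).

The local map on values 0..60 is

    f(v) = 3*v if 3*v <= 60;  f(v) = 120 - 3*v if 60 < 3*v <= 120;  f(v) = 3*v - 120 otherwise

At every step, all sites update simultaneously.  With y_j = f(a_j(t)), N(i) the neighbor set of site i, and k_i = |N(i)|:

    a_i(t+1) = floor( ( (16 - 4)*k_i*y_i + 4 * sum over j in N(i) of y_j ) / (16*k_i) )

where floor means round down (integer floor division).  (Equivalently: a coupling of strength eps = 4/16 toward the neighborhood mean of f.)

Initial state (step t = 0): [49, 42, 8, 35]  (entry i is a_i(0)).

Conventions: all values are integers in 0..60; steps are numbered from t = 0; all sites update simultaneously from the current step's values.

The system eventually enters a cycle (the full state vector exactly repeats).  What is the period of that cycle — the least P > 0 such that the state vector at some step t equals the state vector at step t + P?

Simulating step by step:
t=0: [49, 42, 8, 35]
t=1: [24, 9, 23, 15]
t=2: [45, 31, 49, 43]
t=3: [18, 23, 23, 13]
t=4: [53, 49, 49, 42]
t=5: [36, 25, 25, 11]
t=6: [20, 39, 39, 36]
t=7: [45, 11, 11, 9]
t=8: [19, 30, 30, 28]
t=9: [50, 34, 34, 34]
t=10: [27, 19, 19, 18]
t=11: [43, 54, 54, 54]
t=12: [17, 37, 37, 42]
t=13: [40, 13, 13, 6]
t=14: [9, 31, 31, 23]
t=15: [27, 30, 30, 45]
t=16: [36, 29, 29, 18]
t=17: [17, 33, 33, 48]
t=18: [43, 25, 25, 23]
t=19: [18, 41, 41, 49]
t=20: [41, 12, 12, 21]
t=21: [11, 34, 34, 51]
t=22: [29, 21, 21, 29]
t=23: [39, 51, 51, 39]
t=24: [10, 25, 25, 10]
t=25: [33, 41, 41, 33]
t=26: [16, 7, 7, 16]
t=27: [41, 27, 27, 41]
t=28: [12, 30, 30, 12]
t=29: [34, 31, 31, 34]
t=30: [20, 24, 24, 20]
t=31: [57, 51, 51, 57]
t=32: [46, 37, 37, 46]
t=33: [15, 11, 11, 15]
t=34: [42, 36, 36, 42]
t=35: [7, 10, 10, 7]
t=36: [23, 27, 27, 23]
t=37: [48, 42, 42, 48]
t=38: [19, 10, 10, 19]
t=39: [50, 36, 36, 50]
t=40: [25, 16, 16, 25]
t=41: [45, 47, 47, 45]
t=42: [16, 19, 19, 16]
t=43: [50, 54, 54, 50]
t=44: [33, 39, 39, 33]
t=45: [16, 7, 7, 16]

Answer: 19
Key observation: The state at step 26, [16, 7, 7, 16], reappears at step 45 — and no state repeats earlier — so the cycle the system enters has period 19.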